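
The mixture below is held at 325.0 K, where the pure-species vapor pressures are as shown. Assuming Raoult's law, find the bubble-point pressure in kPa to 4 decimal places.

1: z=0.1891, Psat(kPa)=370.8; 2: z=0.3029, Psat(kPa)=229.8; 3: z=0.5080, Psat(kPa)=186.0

At the bubble point ψ → 0, so ΣzᵢKᵢ = 1 with Kᵢ = Pᵢˢᵃᵗ/P ⇒ P = ΣzᵢPᵢˢᵃᵗ.
P = 0.1891·370.8 + 0.3029·229.8 + 0.5080·186.0 = 234.2127 kPa

Pbub = 234.2127 kPa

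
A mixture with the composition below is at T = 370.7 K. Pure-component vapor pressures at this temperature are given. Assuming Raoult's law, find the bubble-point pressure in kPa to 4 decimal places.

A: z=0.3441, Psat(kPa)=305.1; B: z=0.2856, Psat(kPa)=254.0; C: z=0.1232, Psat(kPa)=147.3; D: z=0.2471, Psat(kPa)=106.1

Pbub = 221.8920 kPa

At the bubble point ψ → 0, so ΣzᵢKᵢ = 1 with Kᵢ = Pᵢˢᵃᵗ/P ⇒ P = ΣzᵢPᵢˢᵃᵗ.
P = 0.3441·305.1 + 0.2856·254.0 + 0.1232·147.3 + 0.2471·106.1 = 221.8920 kPa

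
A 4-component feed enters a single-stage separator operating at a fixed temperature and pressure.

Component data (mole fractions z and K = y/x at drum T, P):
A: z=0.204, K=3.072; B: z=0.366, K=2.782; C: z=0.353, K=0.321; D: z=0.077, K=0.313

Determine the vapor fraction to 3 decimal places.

Newton iteration, ψ⁰ = 0.61:
  ψ = 0.610: g = -0.0010, g' = -1.020 → ψ = 0.609
Converged at ψ = 0.609.

ψ = 0.609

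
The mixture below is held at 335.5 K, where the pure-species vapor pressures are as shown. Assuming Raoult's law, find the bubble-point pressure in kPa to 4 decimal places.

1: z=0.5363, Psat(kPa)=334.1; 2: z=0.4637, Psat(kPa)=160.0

At the bubble point ψ → 0, so ΣzᵢKᵢ = 1 with Kᵢ = Pᵢˢᵃᵗ/P ⇒ P = ΣzᵢPᵢˢᵃᵗ.
P = 0.5363·334.1 + 0.4637·160.0 = 253.3698 kPa

Pbub = 253.3698 kPa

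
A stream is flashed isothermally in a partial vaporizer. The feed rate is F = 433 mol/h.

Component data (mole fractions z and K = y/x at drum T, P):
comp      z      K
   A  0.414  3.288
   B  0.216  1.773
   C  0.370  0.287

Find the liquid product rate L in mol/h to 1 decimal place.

L = 151.4 mol/h

Material balance + equilibrium reduce to Σ zᵢ(Kᵢ−1)/(1+β(Kᵢ−1)) = 0.
Feasibility: ΣzᵢKᵢ = 1.850, Σzᵢ/Kᵢ = 1.537 — both > 1, two phases present.
Iterate (Newton) starting at β = 0.5:
  β = 0.500: g = 0.1523, g' = -0.993 → β = 0.653
  β = 0.653: g = -0.0033, g' = -1.064 → β = 0.650
Converged at β = 0.650.
Then V = β·F = 0.6503·433 = 281.6 mol/h and L = F − V = 151.4 mol/h.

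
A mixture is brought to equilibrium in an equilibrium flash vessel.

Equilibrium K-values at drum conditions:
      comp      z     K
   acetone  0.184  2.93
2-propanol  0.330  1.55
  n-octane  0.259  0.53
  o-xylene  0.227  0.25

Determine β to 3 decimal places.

β = 0.330

Material balance + equilibrium reduce to Σ zᵢ(Kᵢ−1)/(1+β(Kᵢ−1)) = 0.
g(0) = ΣzᵢKᵢ − 1 = 0.245 and g(1) = 1 − Σzᵢ/Kᵢ = -0.672, so a root lies in (0, 1).
Iterate (Newton) starting at β = 0.32:
  β = 0.320: g = 0.0066, g' = -0.634 → β = 0.330
Converged at β = 0.330.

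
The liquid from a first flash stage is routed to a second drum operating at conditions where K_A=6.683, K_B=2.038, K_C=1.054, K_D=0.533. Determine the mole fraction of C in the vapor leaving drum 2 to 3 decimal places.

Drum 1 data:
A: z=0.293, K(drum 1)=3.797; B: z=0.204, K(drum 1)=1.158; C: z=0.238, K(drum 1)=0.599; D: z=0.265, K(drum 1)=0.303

Drum 1:
Material balance + equilibrium reduce to Σ zᵢ(Kᵢ−1)/(1+ψ₁(Kᵢ−1)) = 0.
Check two-phase: ΣzᵢKᵢ = 1.572 > 1 and Σzᵢ/Kᵢ = 1.525 > 1, so g(0) = 0.572 > 0 and g(1) = -0.525 < 0.
Newton–Raphson from ψ₁ = 0.5:
  ψ₁ = 0.500: g = -0.0313, g' = -0.766 → ψ₁ = 0.459
Converged at ψ₁ = 0.459.
Drum-1 compositions:
  A: x = 0.128, y = 0.487
  B: x = 0.190, y = 0.220
  C: x = 0.292, y = 0.175
  D: x = 0.390, y = 0.118
Drum-2 feed = drum-1 liquid: z₂ = (0.1282, 0.1902, 0.2917, 0.3898).
Drum 2:
Let ψ₂ = V/F and solve Σ zᵢ(Kᵢ−1)/(1+ψ₂(Kᵢ−1)) = 0.
Check two-phase: ΣzᵢKᵢ = 1.760 > 1 and Σzᵢ/Kᵢ = 1.121 > 1, so g(0) = 0.760 > 0 and g(1) = -0.121 < 0.
Newton–Raphson from ψ₂ = 0.5:
  ψ₂ = 0.500: g = 0.0975, g' = -0.515 → ψ₂ = 0.689
  ψ₂ = 0.689: g = 0.0100, g' = -0.427 → ψ₂ = 0.713
Converged at ψ₂ = 0.713.
  A: x = 0.025, y = 0.170
  B: x = 0.109, y = 0.223
  C: x = 0.281, y = 0.296
  D: x = 0.584, y = 0.311

y_C (drum 2) = 0.296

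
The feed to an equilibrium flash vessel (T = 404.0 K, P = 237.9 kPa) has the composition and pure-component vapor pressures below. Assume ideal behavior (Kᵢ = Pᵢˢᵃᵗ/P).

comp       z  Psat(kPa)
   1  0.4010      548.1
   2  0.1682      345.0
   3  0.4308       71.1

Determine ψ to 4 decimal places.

ψ = 0.3835

Raoult's law: Kᵢ = Pᵢˢᵃᵗ/P = Pᵢˢᵃᵗ/237.9.
  K_1 = 548.1/237.9 = 2.303909, K_2 = 345.0/237.9 = 1.450189, K_3 = 71.1/237.9 = 0.298865
Let ψ = V/F and solve Σ zᵢ(Kᵢ−1)/(1+ψ(Kᵢ−1)) = 0.
Check two-phase: ΣzᵢKᵢ = 1.2965 > 1 and Σzᵢ/Kᵢ = 1.7315 > 1, so g(0) = 0.2965 > 0 and g(1) = -0.7315 < 0.
Iterate (Newton) starting at ψ = 0.5:
  ψ = 0.5000: g = -0.08677, g' = -0.7747 → ψ = 0.3880
  ψ = 0.3880: g = -0.00324, g' = -0.7250 → ψ = 0.3835
Converged at ψ = 0.3835.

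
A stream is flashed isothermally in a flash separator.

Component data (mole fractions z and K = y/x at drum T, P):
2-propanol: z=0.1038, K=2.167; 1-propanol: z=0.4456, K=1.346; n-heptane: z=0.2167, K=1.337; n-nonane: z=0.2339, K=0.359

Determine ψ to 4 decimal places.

Material balance + equilibrium reduce to Σ zᵢ(Kᵢ−1)/(1+ψ(Kᵢ−1)) = 0.
Check two-phase: ΣzᵢKᵢ = 1.1984 > 1 and Σzᵢ/Kᵢ = 1.1926 > 1, so g(0) = 0.1984 > 0 and g(1) = -0.1926 < 0.
Newton iteration, ψ⁰ = 0.5:
  ψ = 0.5000: g = 0.04979, g' = -0.3213 → ψ = 0.6549
  ψ = 0.6549: g = -0.00424, g' = -0.3829 → ψ = 0.6439
  ψ = 0.6439: g = -0.00003, g' = -0.3770 → ψ = 0.6438
Converged at ψ = 0.6438.

ψ = 0.6438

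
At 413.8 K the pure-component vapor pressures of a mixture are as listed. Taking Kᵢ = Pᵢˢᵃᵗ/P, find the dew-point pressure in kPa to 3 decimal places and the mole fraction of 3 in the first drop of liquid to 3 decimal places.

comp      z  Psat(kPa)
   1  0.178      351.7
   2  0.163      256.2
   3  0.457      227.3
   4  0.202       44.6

Pdew = 130.174 kPa, x_3 = 0.262

At the dew point ψ → 1, so Σzᵢ/Kᵢ = 1 with Kᵢ = Pᵢˢᵃᵗ/P ⇒ 1/P = Σzᵢ/Pᵢˢᵃᵗ.
1/P = 0.178/351.7 + 0.163/256.2 + 0.457/227.3 + 0.202/44.6 = 0.007682 ⇒ P = 130.174 kPa
xᵢ = zᵢP/Pᵢˢᵃᵗ ⇒ x_3 = 0.457·130.174/227.3 = 0.262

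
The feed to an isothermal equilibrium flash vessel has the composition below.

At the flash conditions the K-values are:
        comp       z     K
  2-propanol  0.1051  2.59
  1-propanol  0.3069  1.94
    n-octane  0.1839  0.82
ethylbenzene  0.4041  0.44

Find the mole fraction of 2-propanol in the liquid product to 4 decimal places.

Iterate (Newton) starting at ψ = 0.5:
  ψ = 0.5000: g = -0.06133, g' = -0.4596 → ψ = 0.3666
  ψ = 0.3666: g = -0.00005, g' = -0.4635 → ψ = 0.3664
Converged at ψ = 0.3664.
Compositions from xᵢ = zᵢ/(1+ψ(Kᵢ−1)), yᵢ = Kᵢxᵢ:
  2-propanol: x = 0.0664, y = 0.1720
  1-propanol: x = 0.2283, y = 0.4428
  n-octane: x = 0.1969, y = 0.1614
  ethylbenzene: x = 0.5084, y = 0.2237

x_2-propanol = 0.0664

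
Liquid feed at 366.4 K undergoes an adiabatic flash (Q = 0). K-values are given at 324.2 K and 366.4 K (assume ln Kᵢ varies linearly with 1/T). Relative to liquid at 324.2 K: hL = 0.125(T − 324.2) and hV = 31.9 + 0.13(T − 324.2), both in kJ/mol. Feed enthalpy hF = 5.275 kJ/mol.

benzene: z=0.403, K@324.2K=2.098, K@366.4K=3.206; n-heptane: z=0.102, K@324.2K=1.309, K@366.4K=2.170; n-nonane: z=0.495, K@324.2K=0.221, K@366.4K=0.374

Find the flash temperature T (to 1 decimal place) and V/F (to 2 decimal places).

T = 327.0 K, V/F = 0.15

Adiabatic flash: solve Rachford–Rice at each trial T, then check hF = ψ·hV(T) + (1−ψ)·hL(T).
  T = 324.2 K: K = (2.098, 1.309, 0.221), RR gives ψ = 0.115, H_out = 3.659 kJ/mol
  T = 366.4 K: K = (3.206, 2.170, 0.374), RR gives ψ = 0.552, H_out = 22.997 kJ/mol
  T = 345.3 K: K = (2.627, 1.712, 0.292), RR gives ψ = 0.361, H_out = 14.199 kJ/mol
  T = 334.8 K: K = (2.357, 1.504, 0.255), RR gives ψ = 0.251, H_out = 9.358 kJ/mol
  T = 329.5 K: K = (2.226, 1.405, 0.238), RR gives ψ = 0.187, H_out = 6.646 kJ/mol
  T = 326.9 K: K = (2.163, 1.357, 0.229), RR gives ψ = 0.153, H_out = 5.221 kJ/mol
  T = 328.2 K: K = (2.194, 1.381, 0.234), RR gives ψ = 0.170, H_out = 5.942 kJ/mol
Linear interpolation between T = 326.9 (H_out = 5.221) and T = 328.2 (H_out = 5.942) on hF = 5.275 gives T ≈ 327.0 K, at which ψ = 0.15.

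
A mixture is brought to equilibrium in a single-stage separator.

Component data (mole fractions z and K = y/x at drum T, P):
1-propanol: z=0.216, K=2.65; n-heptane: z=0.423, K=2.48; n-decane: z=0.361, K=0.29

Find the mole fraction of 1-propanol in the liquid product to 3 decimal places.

x_1-propanol = 0.103

Iterate (Newton) starting at V/F = 0.68:
  V/F = 0.680: g = -0.0156, g' = -1.041 → V/F = 0.665
Converged at V/F = 0.665.
Compositions from xᵢ = zᵢ/(1+V/F(Kᵢ−1)), yᵢ = Kᵢxᵢ:
  1-propanol: x = 0.103, y = 0.273
  n-heptane: x = 0.213, y = 0.529
  n-decane: x = 0.684, y = 0.198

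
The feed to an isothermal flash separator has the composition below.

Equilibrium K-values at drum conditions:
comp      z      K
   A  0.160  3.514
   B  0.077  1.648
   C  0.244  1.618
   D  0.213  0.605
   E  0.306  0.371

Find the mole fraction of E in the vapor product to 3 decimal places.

y_E = 0.153

Rachford–Rice: g(V/F) = Σ zᵢ(Kᵢ−1)/(1+V/F(Kᵢ−1)) = 0.
Check two-phase: ΣzᵢKᵢ = 1.326 > 1 and Σzᵢ/Kᵢ = 1.420 > 1, so g(0) = 0.326 > 0 and g(1) = -0.420 < 0.
Newton–Raphson from V/F = 0.66:
  V/F = 0.660: g = -0.1496, g' = -0.621 → V/F = 0.419
  V/F = 0.419: g = -0.0073, g' = -0.590 → V/F = 0.407
Converged at V/F = 0.407.
Compositions from xᵢ = zᵢ/(1+V/F(Kᵢ−1)), yᵢ = Kᵢxᵢ:
  A: x = 0.079, y = 0.278
  B: x = 0.061, y = 0.100
  C: x = 0.195, y = 0.315
  D: x = 0.254, y = 0.154
  E: x = 0.411, y = 0.153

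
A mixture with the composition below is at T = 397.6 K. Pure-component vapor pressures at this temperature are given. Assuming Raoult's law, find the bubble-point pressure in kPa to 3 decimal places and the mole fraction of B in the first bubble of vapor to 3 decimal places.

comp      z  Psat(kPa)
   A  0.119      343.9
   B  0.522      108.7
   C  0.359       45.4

At the bubble point ψ → 0, so ΣzᵢKᵢ = 1 with Kᵢ = Pᵢˢᵃᵗ/P ⇒ P = ΣzᵢPᵢˢᵃᵗ.
P = 0.119·343.9 + 0.522·108.7 + 0.359·45.4 = 113.964 kPa
yᵢ = zᵢPᵢˢᵃᵗ/P ⇒ y_B = 0.522·108.7/113.964 = 0.498

Pbub = 113.964 kPa, y_B = 0.498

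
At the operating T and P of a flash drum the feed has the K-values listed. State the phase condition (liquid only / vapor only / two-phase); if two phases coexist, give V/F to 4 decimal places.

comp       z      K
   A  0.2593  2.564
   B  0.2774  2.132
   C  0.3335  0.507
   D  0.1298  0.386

ΣzᵢKᵢ = 1.4754; Σzᵢ/Kᵢ = 1.2253.
Both exceed 1, so a two-phase solution exists.
Iterate (Newton) starting at ψ = 0.5:
  ψ = 0.5000: g = 0.09489, g' = -0.5893 → ψ = 0.6610
  ψ = 0.6610: g = 0.00098, g' = -0.5866 → ψ = 0.6627
Converged at ψ = 0.6627.

two-phase, V/F = 0.6627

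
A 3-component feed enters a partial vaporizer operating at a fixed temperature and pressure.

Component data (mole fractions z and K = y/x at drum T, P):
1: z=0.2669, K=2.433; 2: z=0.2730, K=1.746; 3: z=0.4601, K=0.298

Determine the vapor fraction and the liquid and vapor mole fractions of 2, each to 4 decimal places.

ψ = 0.3337, x_2 = 0.2186, y_2 = 0.3816

Let ψ = V/F and solve Σ zᵢ(Kᵢ−1)/(1+ψ(Kᵢ−1)) = 0.
Check two-phase: ΣzᵢKᵢ = 1.2631 > 1 and Σzᵢ/Kᵢ = 1.8100 > 1, so g(0) = 0.2631 > 0 and g(1) = -0.8100 < 0.
Iterate (Newton) starting at ψ = 0.63:
  ψ = 0.6300: g = -0.23956, g' = -0.9506 → ψ = 0.3780
  ψ = 0.3780: g = -0.03270, g' = -0.7432 → ψ = 0.3340
  ψ = 0.3340: g = -0.00021, g' = -0.7349 → ψ = 0.3337
Converged at ψ = 0.3337.
Compositions from xᵢ = zᵢ/(1+ψ(Kᵢ−1)), yᵢ = Kᵢxᵢ:
  1: x = 0.1806, y = 0.4393
  2: x = 0.2186, y = 0.3816
  3: x = 0.6009, y = 0.1791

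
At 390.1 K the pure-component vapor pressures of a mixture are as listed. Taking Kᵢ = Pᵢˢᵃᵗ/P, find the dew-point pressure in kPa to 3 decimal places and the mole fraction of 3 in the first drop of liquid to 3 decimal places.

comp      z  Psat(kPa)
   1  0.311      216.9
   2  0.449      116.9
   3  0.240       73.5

At the dew point ψ → 1, so Σzᵢ/Kᵢ = 1 with Kᵢ = Pᵢˢᵃᵗ/P ⇒ 1/P = Σzᵢ/Pᵢˢᵃᵗ.
1/P = 0.311/216.9 + 0.449/116.9 + 0.240/73.5 = 0.008540 ⇒ P = 117.096 kPa
xᵢ = zᵢP/Pᵢˢᵃᵗ ⇒ x_3 = 0.240·117.096/73.5 = 0.382

Pdew = 117.096 kPa, x_3 = 0.382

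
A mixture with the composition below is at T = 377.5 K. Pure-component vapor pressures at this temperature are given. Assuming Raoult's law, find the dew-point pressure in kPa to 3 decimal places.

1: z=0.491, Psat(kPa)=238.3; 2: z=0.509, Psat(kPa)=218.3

Pdew = 227.682 kPa

At the dew point ψ → 1, so Σzᵢ/Kᵢ = 1 with Kᵢ = Pᵢˢᵃᵗ/P ⇒ 1/P = Σzᵢ/Pᵢˢᵃᵗ.
1/P = 0.491/238.3 + 0.509/218.3 = 0.004392 ⇒ P = 227.682 kPa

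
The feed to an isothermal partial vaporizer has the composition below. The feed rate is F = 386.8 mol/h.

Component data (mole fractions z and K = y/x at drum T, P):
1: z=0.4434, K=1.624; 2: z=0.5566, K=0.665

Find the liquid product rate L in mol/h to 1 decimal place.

L = 219.9 mol/h

Let ψ = V/F and solve Σ zᵢ(Kᵢ−1)/(1+ψ(Kᵢ−1)) = 0.
Feasibility: ΣzᵢKᵢ = 1.0902, Σzᵢ/Kᵢ = 1.1100 — both > 1, two phases present.
Newton iteration, ψ⁰ = 0.49:
  ψ = 0.4900: g = -0.01119, g' = -0.1907 → ψ = 0.4313
  ψ = 0.4313: g = 0.00005, g' = -0.1925 → ψ = 0.4316
Converged at ψ = 0.4316.
Then V = ψ·F = 0.4316·386.8 = 166.9 mol/h and L = F − V = 219.9 mol/h.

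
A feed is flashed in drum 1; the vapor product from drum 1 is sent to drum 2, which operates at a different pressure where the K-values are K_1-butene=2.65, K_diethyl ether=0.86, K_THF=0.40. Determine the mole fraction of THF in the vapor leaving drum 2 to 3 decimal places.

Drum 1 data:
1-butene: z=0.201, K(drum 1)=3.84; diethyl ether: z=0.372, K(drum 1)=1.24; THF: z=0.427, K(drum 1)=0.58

y_THF (drum 2) = 0.165

Drum 1:
Rachford–Rice: g(ψ₁) = Σ zᵢ(Kᵢ−1)/(1+ψ₁(Kᵢ−1)) = 0.
Check two-phase: ΣzᵢKᵢ = 1.481 > 1 and Σzᵢ/Kᵢ = 1.089 > 1, so g(0) = 0.481 > 0 and g(1) = -0.089 < 0.
Newton–Raphson from ψ₁ = 0.39:
  ψ₁ = 0.390: g = 0.1380, g' = -0.491 → ψ₁ = 0.671
  ψ₁ = 0.671: g = 0.0235, g' = -0.354 → ψ₁ = 0.738
  ψ₁ = 0.738: g = 0.0004, g' = -0.343 → ψ₁ = 0.739
Converged at ψ₁ = 0.739.
Drum-1 compositions:
  1-butene: x = 0.065, y = 0.249
  diethyl ether: x = 0.316, y = 0.392
  THF: x = 0.619, y = 0.359
Drum-2 feed = drum-1 vapor: z₂ = (0.2491, 0.3918, 0.3591).
Drum 2:
Let ψ₂ = V/F and solve Σ zᵢ(Kᵢ−1)/(1+ψ₂(Kᵢ−1)) = 0.
g(0) = ΣzᵢKᵢ − 1 = 0.141 and g(1) = 1 − Σzᵢ/Kᵢ = -0.447, so a root lies in (0, 1).
Newton iteration, ψ₂⁰ = 0.5:
  ψ₂ = 0.500: g = -0.1416, g' = -0.476 → ψ₂ = 0.203
  ψ₂ = 0.203: g = 0.0062, g' = -0.556 → ψ₂ = 0.214
Converged at ψ₂ = 0.214.
  1-butene: x = 0.184, y = 0.488
  diethyl ether: x = 0.404, y = 0.347
  THF: x = 0.412, y = 0.165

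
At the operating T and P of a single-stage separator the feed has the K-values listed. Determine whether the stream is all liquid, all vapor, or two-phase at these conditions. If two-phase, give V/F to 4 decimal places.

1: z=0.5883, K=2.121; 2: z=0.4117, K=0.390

ΣzᵢKᵢ = 1.4083; Σzᵢ/Kᵢ = 1.3330.
Both exceed 1, so a two-phase solution exists.
Material balance + equilibrium reduce to Σ zᵢ(Kᵢ−1)/(1+ψ(Kᵢ−1)) = 0.
Newton–Raphson from ψ = 0.5:
  ψ = 0.5000: g = 0.06126, g' = -0.6207 → ψ = 0.5987
  ψ = 0.5987: g = -0.00098, g' = -0.6449 → ψ = 0.5972
Converged at ψ = 0.5972.

two-phase, V/F = 0.5972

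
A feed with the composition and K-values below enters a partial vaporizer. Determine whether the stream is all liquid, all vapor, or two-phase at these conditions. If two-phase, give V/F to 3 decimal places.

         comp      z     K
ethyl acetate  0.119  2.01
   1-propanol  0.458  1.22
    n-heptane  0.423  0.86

all vapor

ΣzᵢKᵢ = 1.162; Σzᵢ/Kᵢ = 0.926.
Since Σzᵢ/Kᵢ < 1 the mixture is above its dew point — single vapor phase.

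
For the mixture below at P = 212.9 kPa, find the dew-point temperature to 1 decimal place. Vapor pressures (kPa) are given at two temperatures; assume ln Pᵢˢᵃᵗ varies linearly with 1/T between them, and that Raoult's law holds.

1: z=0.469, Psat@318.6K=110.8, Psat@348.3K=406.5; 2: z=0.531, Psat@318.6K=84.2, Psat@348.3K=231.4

T = 339.5 K

Dew-point temperature: Σzᵢ·P/Pᵢˢᵃᵗ(T) = 1. Interpolate ln Pᵢˢᵃᵗ = aᵢ + bᵢ/T.
  T = 318.6 K: ΣzᵢP/Pᵢˢᵃᵗ = 2.2438
  T = 348.3 K: ΣzᵢP/Pᵢˢᵃᵗ = 0.7342
  T = 333.5 K: ΣzᵢP/Pᵢˢᵃᵗ = 1.2466
  T = 340.9 K: ΣzᵢP/Pᵢˢᵃᵗ = 0.9507
  T = 337.2 K: ΣzᵢP/Pᵢˢᵃᵗ = 1.0869
  T = 339.0 K: ΣzᵢP/Pᵢˢᵃᵗ = 1.0179
Interpolating between 339.0 K and 340.9 K gives T ≈ 339.5 K.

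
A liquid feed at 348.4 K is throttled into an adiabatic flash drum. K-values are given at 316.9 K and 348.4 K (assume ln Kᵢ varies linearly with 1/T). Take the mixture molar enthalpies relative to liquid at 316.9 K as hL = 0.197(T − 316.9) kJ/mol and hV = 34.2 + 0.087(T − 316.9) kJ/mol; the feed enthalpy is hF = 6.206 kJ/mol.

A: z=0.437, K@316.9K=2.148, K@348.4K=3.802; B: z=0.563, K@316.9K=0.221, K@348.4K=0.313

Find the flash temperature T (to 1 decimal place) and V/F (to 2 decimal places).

Adiabatic flash: solve Rachford–Rice at each trial T, then check hF = ψ·hV(T) + (1−ψ)·hL(T).
  T = 316.9 K: K = (2.148, 0.221), RR gives ψ = 0.071, H_out = 2.413 kJ/mol
  T = 348.4 K: K = (3.802, 0.313), RR gives ψ = 0.435, H_out = 19.580 kJ/mol
  T = 332.6 K: K = (2.894, 0.265), RR gives ψ = 0.297, H_out = 12.748 kJ/mol
  T = 324.8 K: K = (2.505, 0.243), RR gives ψ = 0.203, H_out = 8.318 kJ/mol
  T = 320.9 K: K = (2.324, 0.232), RR gives ψ = 0.144, H_out = 5.638 kJ/mol
  T = 322.9 K: K = (2.415, 0.237), RR gives ψ = 0.175, H_out = 7.061 kJ/mol
Linear interpolation between T = 320.9 (H_out = 5.638) and T = 322.9 (H_out = 7.061) on hF = 6.206 gives T ≈ 321.7 K, at which ψ = 0.16.

T = 321.7 K, V/F = 0.16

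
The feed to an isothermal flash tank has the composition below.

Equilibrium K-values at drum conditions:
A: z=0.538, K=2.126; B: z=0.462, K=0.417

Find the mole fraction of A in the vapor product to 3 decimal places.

Binary case is linear: z₁(K₁−1)(1+ψ(K₂−1)) + z₂(K₂−1)(1+ψ(K₁−1)) = 0
⇒ ψ = [z₁(K₁−1)+z₂(K₂−1)] / [−(K₁−1)(K₂−1)] = 0.3364/0.6565 = 0.513
Compositions from xᵢ = zᵢ/(1+ψ(Kᵢ−1)), yᵢ = Kᵢxᵢ:
  A: x = 0.341, y = 0.725
  B: x = 0.659, y = 0.275

y_A = 0.725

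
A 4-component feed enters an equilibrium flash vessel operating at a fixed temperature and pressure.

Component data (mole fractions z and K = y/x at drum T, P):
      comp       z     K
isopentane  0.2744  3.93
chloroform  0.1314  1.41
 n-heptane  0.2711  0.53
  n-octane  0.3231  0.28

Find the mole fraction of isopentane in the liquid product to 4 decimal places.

x_isopentane = 0.1395

Rachford–Rice: g(V/F) = Σ zᵢ(Kᵢ−1)/(1+V/F(Kᵢ−1)) = 0.
Feasibility: ΣzᵢKᵢ = 1.4978, Σzᵢ/Kᵢ = 1.8285 — both > 1, two phases present.
Newton–Raphson from V/F = 0.65:
  V/F = 0.6500: g = -0.30140, g' = -1.0090 → V/F = 0.3513
  V/F = 0.3513: g = -0.02071, g' = -0.9750 → V/F = 0.3300
  V/F = 0.3300: g = 0.00024, g' = -0.9981 → V/F = 0.3303
Converged at V/F = 0.3303.
Compositions from xᵢ = zᵢ/(1+V/F(Kᵢ−1)), yᵢ = Kᵢxᵢ:
  isopentane: x = 0.1395, y = 0.5480
  chloroform: x = 0.1157, y = 0.1632
  n-heptane: x = 0.3209, y = 0.1701
  n-octane: x = 0.4239, y = 0.1187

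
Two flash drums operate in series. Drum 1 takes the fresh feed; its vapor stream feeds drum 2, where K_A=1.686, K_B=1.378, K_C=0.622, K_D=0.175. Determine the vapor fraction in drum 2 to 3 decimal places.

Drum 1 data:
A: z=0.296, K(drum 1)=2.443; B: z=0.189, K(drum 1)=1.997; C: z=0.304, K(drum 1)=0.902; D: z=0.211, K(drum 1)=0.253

V/F (drum 2) = 0.456

Drum 1:
Newton–Raphson from ψ₁ = 0.5:
  ψ₁ = 0.500: g = 0.0910, g' = -0.595 → ψ₁ = 0.653
  ψ₁ = 0.653: g = -0.0054, g' = -0.684 → ψ₁ = 0.645
Converged at ψ₁ = 0.645.
Drum-1 compositions:
  A: x = 0.153, y = 0.375
  B: x = 0.115, y = 0.230
  C: x = 0.325, y = 0.293
  D: x = 0.407, y = 0.103
Drum-2 feed = drum-1 vapor: z₂ = (0.3746, 0.2297, 0.2927, 0.1030).
Drum 2:
Material balance + equilibrium reduce to Σ zᵢ(Kᵢ−1)/(1+ψ₂(Kᵢ−1)) = 0.
g(0) = ΣzᵢKᵢ − 1 = 0.148 and g(1) = 1 − Σzᵢ/Kᵢ = -0.448, so a root lies in (0, 1).
Newton iteration, ψ₂⁰ = 0.64:
  ψ₂ = 0.640: g = -0.0775, g' = -0.494 → ψ₂ = 0.483
  ψ₂ = 0.483: g = -0.0102, g' = -0.379 → ψ₂ = 0.456
Converged at ψ₂ = 0.456.
  A: x = 0.285, y = 0.481
  B: x = 0.196, y = 0.270
  C: x = 0.354, y = 0.220
  D: x = 0.165, y = 0.029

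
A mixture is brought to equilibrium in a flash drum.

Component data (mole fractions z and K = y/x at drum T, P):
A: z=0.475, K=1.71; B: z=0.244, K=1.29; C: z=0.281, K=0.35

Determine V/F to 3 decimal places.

V/F = 0.594

Iterate (Newton) starting at V/F = 0.5:
  V/F = 0.500: g = 0.0401, g' = -0.407 → V/F = 0.599
  V/F = 0.599: g = -0.0020, g' = -0.451 → V/F = 0.594
Converged at V/F = 0.594.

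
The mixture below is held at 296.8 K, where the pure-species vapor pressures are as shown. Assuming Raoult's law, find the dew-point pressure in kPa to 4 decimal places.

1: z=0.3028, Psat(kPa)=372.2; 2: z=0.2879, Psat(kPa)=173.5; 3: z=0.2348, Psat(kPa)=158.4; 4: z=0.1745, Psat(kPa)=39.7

At the dew point ψ → 1, so Σzᵢ/Kᵢ = 1 with Kᵢ = Pᵢˢᵃᵗ/P ⇒ 1/P = Σzᵢ/Pᵢˢᵃᵗ.
1/P = 0.3028/372.2 + 0.2879/173.5 + 0.2348/158.4 + 0.1745/39.7 = 0.0083507 ⇒ P = 119.7505 kPa

Pdew = 119.7505 kPa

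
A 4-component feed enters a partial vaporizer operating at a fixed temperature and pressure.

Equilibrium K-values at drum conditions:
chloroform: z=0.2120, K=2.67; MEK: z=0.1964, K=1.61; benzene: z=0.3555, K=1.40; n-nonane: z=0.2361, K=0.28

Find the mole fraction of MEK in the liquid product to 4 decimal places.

x_MEK = 0.1364

Material balance + equilibrium reduce to Σ zᵢ(Kᵢ−1)/(1+ψ(Kᵢ−1)) = 0.
Feasibility: ΣzᵢKᵢ = 1.4461, Σzᵢ/Kᵢ = 1.2985 — both > 1, two phases present.
Iterate (Newton) starting at ψ = 0.6:
  ψ = 0.6000: g = 0.07994, g' = -0.6030 → ψ = 0.7326
  ψ = 0.7326: g = -0.00772, g' = -0.7366 → ψ = 0.7221
  ψ = 0.7221: g = -0.00008, g' = -0.7220 → ψ = 0.7220
Converged at ψ = 0.7220.
Compositions from xᵢ = zᵢ/(1+ψ(Kᵢ−1)), yᵢ = Kᵢxᵢ:
  chloroform: x = 0.0961, y = 0.2566
  MEK: x = 0.1364, y = 0.2195
  benzene: x = 0.2758, y = 0.3862
  n-nonane: x = 0.4917, y = 0.1377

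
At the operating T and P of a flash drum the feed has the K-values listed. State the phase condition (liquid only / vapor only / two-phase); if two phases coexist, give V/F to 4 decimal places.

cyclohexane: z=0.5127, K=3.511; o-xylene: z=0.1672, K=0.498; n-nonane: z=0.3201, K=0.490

two-phase, V/F = 0.8166

ΣzᵢKᵢ = 2.0402; Σzᵢ/Kᵢ = 1.1350.
Both exceed 1, so a two-phase solution exists.
Material balance + equilibrium reduce to Σ zᵢ(Kᵢ−1)/(1+ψ(Kᵢ−1)) = 0.
Newton iteration, ψ⁰ = 0.65:
  ψ = 0.6500: g = 0.12031, g' = -0.7457 → ψ = 0.8113
  ψ = 0.8113: g = 0.00378, g' = -0.7126 → ψ = 0.8166
Converged at ψ = 0.8166.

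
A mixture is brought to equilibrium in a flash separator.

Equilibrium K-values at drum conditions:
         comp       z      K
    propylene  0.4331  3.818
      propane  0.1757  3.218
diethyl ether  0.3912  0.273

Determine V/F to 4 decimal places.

Material balance + equilibrium reduce to Σ zᵢ(Kᵢ−1)/(1+V/F(Kᵢ−1)) = 0.
Feasibility: ΣzᵢKᵢ = 2.3258, Σzᵢ/Kᵢ = 1.6010 — both > 1, two phases present.
Iterate (Newton) starting at V/F = 0.66:
  V/F = 0.6600: g = 0.03819, g' = -1.3270 → V/F = 0.6888
  V/F = 0.6888: g = -0.00048, g' = -1.3624 → V/F = 0.6884
Converged at V/F = 0.6884.

V/F = 0.6884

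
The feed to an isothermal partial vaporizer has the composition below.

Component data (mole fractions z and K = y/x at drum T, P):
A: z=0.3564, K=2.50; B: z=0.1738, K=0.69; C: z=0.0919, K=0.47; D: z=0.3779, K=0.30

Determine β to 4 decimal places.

Let β = V/F and solve Σ zᵢ(Kᵢ−1)/(1+β(Kᵢ−1)) = 0.
g(0) = ΣzᵢKᵢ − 1 = 0.1675 and g(1) = 1 − Σzᵢ/Kᵢ = -0.8496, so a root lies in (0, 1).
Newton iteration, β⁰ = 0.36:
  β = 0.3600: g = -0.12734, g' = -0.7297 → β = 0.1855
  β = 0.1855: g = 0.00306, g' = -0.7859 → β = 0.1894
Converged at β = 0.1894.

β = 0.1894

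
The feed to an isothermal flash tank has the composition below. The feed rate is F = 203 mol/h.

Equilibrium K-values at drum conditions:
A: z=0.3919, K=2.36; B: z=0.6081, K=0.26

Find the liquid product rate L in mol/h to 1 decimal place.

L = 186.3 mol/h

Binary case is linear: z₁(K₁−1)(1+ψ(K₂−1)) + z₂(K₂−1)(1+ψ(K₁−1)) = 0
⇒ ψ = [z₁(K₁−1)+z₂(K₂−1)] / [−(K₁−1)(K₂−1)] = 0.08299/1.00640 = 0.0825
Then V = ψ·F = 0.0825·203 = 16.7 mol/h and L = F − V = 186.3 mol/h.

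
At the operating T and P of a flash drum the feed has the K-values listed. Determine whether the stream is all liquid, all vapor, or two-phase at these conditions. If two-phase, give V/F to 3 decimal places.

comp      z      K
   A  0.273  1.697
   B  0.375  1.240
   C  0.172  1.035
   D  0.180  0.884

ΣzᵢKᵢ = 1.265; Σzᵢ/Kᵢ = 0.833.
Since Σzᵢ/Kᵢ < 1 the mixture is above its dew point — single vapor phase.

all vapor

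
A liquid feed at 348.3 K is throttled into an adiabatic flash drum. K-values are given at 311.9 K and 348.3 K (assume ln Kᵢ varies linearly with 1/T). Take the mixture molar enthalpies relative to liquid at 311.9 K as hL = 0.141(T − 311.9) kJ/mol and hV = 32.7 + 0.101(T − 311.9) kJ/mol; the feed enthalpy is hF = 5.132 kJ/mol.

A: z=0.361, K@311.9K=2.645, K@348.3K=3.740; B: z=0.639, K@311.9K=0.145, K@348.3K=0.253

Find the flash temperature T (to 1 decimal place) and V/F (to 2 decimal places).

T = 322.9 K, V/F = 0.11

Adiabatic flash: solve Rachford–Rice at each trial T, then check hF = ψ·hV(T) + (1−ψ)·hL(T).
  T = 311.9 K: K = (2.645, 0.145), RR gives ψ = 0.034, H_out = 1.104 kJ/mol
  T = 348.3 K: K = (3.740, 0.253), RR gives ψ = 0.250, H_out = 12.945 kJ/mol
  T = 330.1 K: K = (3.175, 0.194), RR gives ψ = 0.154, H_out = 7.503 kJ/mol
  T = 321.0 K: K = (2.906, 0.169), RR gives ψ = 0.099, H_out = 4.481 kJ/mol
  T = 325.6 K: K = (3.041, 0.181), RR gives ψ = 0.128, H_out = 6.044 kJ/mol
  T = 323.3 K: K = (2.973, 0.175), RR gives ψ = 0.114, H_out = 5.273 kJ/mol
Linear interpolation between T = 321.0 (H_out = 4.481) and T = 323.3 (H_out = 5.273) on hF = 5.132 gives T ≈ 322.9 K, at which ψ = 0.11.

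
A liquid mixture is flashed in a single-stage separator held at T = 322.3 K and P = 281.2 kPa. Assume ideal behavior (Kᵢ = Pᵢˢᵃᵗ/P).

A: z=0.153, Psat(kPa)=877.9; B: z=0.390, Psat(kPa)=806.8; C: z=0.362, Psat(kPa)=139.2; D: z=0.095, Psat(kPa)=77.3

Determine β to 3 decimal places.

β = 0.730

Raoult's law: Kᵢ = Pᵢˢᵃᵗ/P = Pᵢˢᵃᵗ/281.2.
  K_A = 877.9/281.2 = 3.12198, K_B = 806.8/281.2 = 2.86913, K_C = 139.2/281.2 = 0.49502, K_D = 77.3/281.2 = 0.27489
Rachford–Rice: g(β) = Σ zᵢ(Kᵢ−1)/(1+β(Kᵢ−1)) = 0.
g(0) = ΣzᵢKᵢ − 1 = 0.802 and g(1) = 1 − Σzᵢ/Kᵢ = -0.262, so a root lies in (0, 1).
Newton iteration, β⁰ = 0.5:
  β = 0.500: g = 0.1817, g' = -0.814 → β = 0.723
  β = 0.723: g = 0.0053, g' = -0.803 → β = 0.730
Converged at β = 0.730.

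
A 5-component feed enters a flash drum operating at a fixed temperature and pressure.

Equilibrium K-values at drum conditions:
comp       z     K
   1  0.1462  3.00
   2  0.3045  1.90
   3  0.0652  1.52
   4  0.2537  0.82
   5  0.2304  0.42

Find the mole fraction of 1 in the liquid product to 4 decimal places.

Rachford–Rice: g(β) = Σ zᵢ(Kᵢ−1)/(1+β(Kᵢ−1)) = 0.
Check two-phase: ΣzᵢKᵢ = 1.4211 > 1 and Σzᵢ/Kᵢ = 1.1099 > 1, so g(0) = 0.4211 > 0 and g(1) = -0.1099 < 0.
Newton iteration, β⁰ = 0.5:
  β = 0.5000: g = 0.12371, g' = -0.4383 → β = 0.7823
  β = 0.7823: g = 0.00118, g' = -0.4536 → β = 0.7848
Converged at β = 0.7848.
Compositions from xᵢ = zᵢ/(1+β(Kᵢ−1)), yᵢ = Kᵢxᵢ:
  1: x = 0.0569, y = 0.1707
  2: x = 0.1784, y = 0.3391
  3: x = 0.0463, y = 0.0704
  4: x = 0.2954, y = 0.2423
  5: x = 0.4229, y = 0.1776

x_1 = 0.0569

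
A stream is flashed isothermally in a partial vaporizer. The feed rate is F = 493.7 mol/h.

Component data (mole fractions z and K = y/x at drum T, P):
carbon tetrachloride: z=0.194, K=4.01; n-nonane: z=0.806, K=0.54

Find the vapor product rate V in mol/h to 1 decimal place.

V = 76.0 mol/h

Let β = V/F and solve Σ zᵢ(Kᵢ−1)/(1+β(Kᵢ−1)) = 0.
g(0) = ΣzᵢKᵢ − 1 = 0.213 and g(1) = 1 − Σzᵢ/Kᵢ = -0.541, so a root lies in (0, 1).
Newton–Raphson from β = 0.5:
  β = 0.500: g = -0.2484, g' = -0.568 → β = 0.062
  β = 0.062: g = 0.1098, g' = -1.426 → β = 0.139
  β = 0.139: g = 0.0151, g' = -1.067 → β = 0.154
Converged at β = 0.154.
Then V = β·F = 0.1540·493.7 = 76.0 mol/h and L = F − V = 417.7 mol/h.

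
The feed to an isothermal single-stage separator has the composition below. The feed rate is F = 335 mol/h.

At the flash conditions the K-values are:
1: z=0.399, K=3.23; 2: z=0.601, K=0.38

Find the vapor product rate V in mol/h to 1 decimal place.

V = 125.3 mol/h

Material balance + equilibrium reduce to Σ zᵢ(Kᵢ−1)/(1+V/F(Kᵢ−1)) = 0.
Check two-phase: ΣzᵢKᵢ = 1.517 > 1 and Σzᵢ/Kᵢ = 1.705 > 1, so g(0) = 0.517 > 0 and g(1) = -0.705 < 0.
Binary case is linear: z₁(K₁−1)(1+V/F(K₂−1)) + z₂(K₂−1)(1+V/F(K₁−1)) = 0
⇒ V/F = [z₁(K₁−1)+z₂(K₂−1)] / [−(K₁−1)(K₂−1)] = 0.5171/1.3826 = 0.374
Then V = V/F·F = 0.3740·335 = 125.3 mol/h and L = F − V = 209.7 mol/h.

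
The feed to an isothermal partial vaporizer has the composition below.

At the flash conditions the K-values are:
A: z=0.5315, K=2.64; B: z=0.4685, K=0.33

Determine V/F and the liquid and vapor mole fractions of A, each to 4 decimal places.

V/F = 0.5076, x_A = 0.2900, y_A = 0.7657

Rachford–Rice: g(V/F) = Σ zᵢ(Kᵢ−1)/(1+V/F(Kᵢ−1)) = 0.
Check two-phase: ΣzᵢKᵢ = 1.5578 > 1 and Σzᵢ/Kᵢ = 1.6210 > 1, so g(0) = 0.5578 > 0 and g(1) = -0.6210 < 0.
Binary case is linear: z₁(K₁−1)(1+V/F(K₂−1)) + z₂(K₂−1)(1+V/F(K₁−1)) = 0
⇒ V/F = [z₁(K₁−1)+z₂(K₂−1)] / [−(K₁−1)(K₂−1)] = 0.55777/1.09880 = 0.5076
Compositions from xᵢ = zᵢ/(1+V/F(Kᵢ−1)), yᵢ = Kᵢxᵢ:
  A: x = 0.2900, y = 0.7657
  B: x = 0.7100, y = 0.2343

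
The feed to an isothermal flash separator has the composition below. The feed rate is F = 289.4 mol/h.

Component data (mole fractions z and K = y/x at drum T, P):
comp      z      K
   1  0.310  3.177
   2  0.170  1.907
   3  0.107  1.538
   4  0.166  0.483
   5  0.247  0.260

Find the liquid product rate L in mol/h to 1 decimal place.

L = 121.4 mol/h

Newton–Raphson from ψ = 0.5:
  ψ = 0.500: g = 0.0687, g' = -0.844 → ψ = 0.581
  ψ = 0.581: g = -0.0009, g' = -0.871 → ψ = 0.580
Converged at ψ = 0.580.
Then V = ψ·F = 0.5804·289.4 = 168.0 mol/h and L = F − V = 121.4 mol/h.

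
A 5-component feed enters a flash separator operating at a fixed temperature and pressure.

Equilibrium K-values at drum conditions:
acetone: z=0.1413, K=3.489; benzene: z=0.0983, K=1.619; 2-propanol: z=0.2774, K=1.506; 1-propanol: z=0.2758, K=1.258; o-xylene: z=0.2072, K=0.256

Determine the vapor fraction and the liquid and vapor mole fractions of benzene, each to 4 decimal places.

ψ = 0.7185, x_benzene = 0.0680, y_benzene = 0.1102

Material balance + equilibrium reduce to Σ zᵢ(Kᵢ−1)/(1+ψ(Kᵢ−1)) = 0.
Check two-phase: ΣzᵢKᵢ = 1.4699 > 1 and Σzᵢ/Kᵢ = 1.3140 > 1, so g(0) = 0.4699 > 0 and g(1) = -0.3140 < 0.
Newton–Raphson from ψ = 0.31:
  ψ = 0.3100: g = 0.23642, g' = -0.5680 → ψ = 0.7262
  ψ = 0.7262: g = -0.00554, g' = -0.7228 → ψ = 0.7186
  ψ = 0.7186: g = -0.00004, g' = -0.7114 → ψ = 0.7185
Converged at ψ = 0.7185.
Compositions from xᵢ = zᵢ/(1+ψ(Kᵢ−1)), yᵢ = Kᵢxᵢ:
  acetone: x = 0.0507, y = 0.1768
  benzene: x = 0.0680, y = 0.1102
  2-propanol: x = 0.2034, y = 0.3064
  1-propanol: x = 0.2327, y = 0.2927
  o-xylene: x = 0.4452, y = 0.1140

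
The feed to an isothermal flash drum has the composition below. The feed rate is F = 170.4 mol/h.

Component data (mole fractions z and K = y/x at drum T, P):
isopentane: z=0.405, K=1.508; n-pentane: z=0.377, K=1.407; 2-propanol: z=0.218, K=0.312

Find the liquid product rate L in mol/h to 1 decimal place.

L = 57.8 mol/h

Newton–Raphson from ψ = 0.5:
  ψ = 0.500: g = 0.0629, g' = -0.349 → ψ = 0.680
  ψ = 0.680: g = -0.0088, g' = -0.461 → ψ = 0.661
Converged at ψ = 0.661.
Then V = ψ·F = 0.6607·170.4 = 112.6 mol/h and L = F − V = 57.8 mol/h.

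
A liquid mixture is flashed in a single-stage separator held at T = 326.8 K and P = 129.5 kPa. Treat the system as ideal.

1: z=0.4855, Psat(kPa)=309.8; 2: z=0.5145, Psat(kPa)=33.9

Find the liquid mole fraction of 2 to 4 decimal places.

x_2 = 0.6535

Raoult's law: Kᵢ = Pᵢˢᵃᵗ/P = Pᵢˢᵃᵗ/129.5.
  K_1 = 309.8/129.5 = 2.392278, K_2 = 33.9/129.5 = 0.261776
Binary case is linear: z₁(K₁−1)(1+ψ(K₂−1)) + z₂(K₂−1)(1+ψ(K₁−1)) = 0
⇒ ψ = [z₁(K₁−1)+z₂(K₂−1)] / [−(K₁−1)(K₂−1)] = 0.29613/1.02781 = 0.2881
Compositions from xᵢ = zᵢ/(1+ψ(Kᵢ−1)), yᵢ = Kᵢxᵢ:
  1: x = 0.3465, y = 0.8289
  2: x = 0.6535, y = 0.1711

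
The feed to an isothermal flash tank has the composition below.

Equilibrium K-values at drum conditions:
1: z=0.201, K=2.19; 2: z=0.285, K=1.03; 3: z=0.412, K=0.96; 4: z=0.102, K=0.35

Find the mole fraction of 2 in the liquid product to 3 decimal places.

x_2 = 0.279

Newton–Raphson from V/F = 0.5:
  V/F = 0.500: g = 0.0433, g' = -0.207 → V/F = 0.709
  V/F = 0.709: g = -0.0018, g' = -0.233 → V/F = 0.701
Converged at V/F = 0.701.
Compositions from xᵢ = zᵢ/(1+V/F(Kᵢ−1)), yᵢ = Kᵢxᵢ:
  1: x = 0.110, y = 0.240
  2: x = 0.279, y = 0.288
  3: x = 0.424, y = 0.407
  4: x = 0.187, y = 0.066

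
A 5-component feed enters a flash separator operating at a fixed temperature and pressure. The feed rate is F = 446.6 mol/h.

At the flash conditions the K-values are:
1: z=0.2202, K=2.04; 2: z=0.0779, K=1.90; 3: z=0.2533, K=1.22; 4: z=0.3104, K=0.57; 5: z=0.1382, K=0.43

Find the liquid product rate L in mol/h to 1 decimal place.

L = 266.2 mol/h

Newton–Raphson from ψ = 0.5:
  ψ = 0.5000: g = -0.03098, g' = -0.3240 → ψ = 0.4044
  ψ = 0.4044: g = -0.00015, g' = -0.3222 → ψ = 0.4039
Converged at ψ = 0.4039.
Then V = ψ·F = 0.4039·446.6 = 180.4 mol/h and L = F − V = 266.2 mol/h.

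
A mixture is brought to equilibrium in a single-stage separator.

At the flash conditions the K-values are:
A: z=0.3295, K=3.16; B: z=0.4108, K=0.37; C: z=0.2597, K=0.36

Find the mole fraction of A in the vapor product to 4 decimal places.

Rachford–Rice: g(ψ) = Σ zᵢ(Kᵢ−1)/(1+ψ(Kᵢ−1)) = 0.
g(0) = ΣzᵢKᵢ − 1 = 0.2867 and g(1) = 1 − Σzᵢ/Kᵢ = -0.9359, so a root lies in (0, 1).
Newton iteration, ψ⁰ = 0.35:
  ψ = 0.3500: g = -0.14089, g' = -0.9435 → ψ = 0.2007
  ψ = 0.2007: g = 0.00954, g' = -1.1018 → ψ = 0.2093
  ψ = 0.2093: g = 0.00006, g' = -1.0872 → ψ = 0.2094
Converged at ψ = 0.2094.
Compositions from xᵢ = zᵢ/(1+ψ(Kᵢ−1)), yᵢ = Kᵢxᵢ:
  A: x = 0.2269, y = 0.7169
  B: x = 0.4732, y = 0.1751
  C: x = 0.2999, y = 0.1080

y_A = 0.7169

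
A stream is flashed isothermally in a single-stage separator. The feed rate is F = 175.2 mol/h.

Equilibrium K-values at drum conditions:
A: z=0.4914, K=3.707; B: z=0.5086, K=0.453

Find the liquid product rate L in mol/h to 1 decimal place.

L = 50.7 mol/h

Rachford–Rice: g(ψ) = Σ zᵢ(Kᵢ−1)/(1+ψ(Kᵢ−1)) = 0.
Check two-phase: ΣzᵢKᵢ = 2.0520 > 1 and Σzᵢ/Kᵢ = 1.2553 > 1, so g(0) = 1.0520 > 0 and g(1) = -0.2553 < 0.
Binary case is linear: z₁(K₁−1)(1+ψ(K₂−1)) + z₂(K₂−1)(1+ψ(K₁−1)) = 0
⇒ ψ = [z₁(K₁−1)+z₂(K₂−1)] / [−(K₁−1)(K₂−1)] = 1.05202/1.48073 = 0.7105
Then V = ψ·F = 0.7105·175.2 = 124.5 mol/h and L = F − V = 50.7 mol/h.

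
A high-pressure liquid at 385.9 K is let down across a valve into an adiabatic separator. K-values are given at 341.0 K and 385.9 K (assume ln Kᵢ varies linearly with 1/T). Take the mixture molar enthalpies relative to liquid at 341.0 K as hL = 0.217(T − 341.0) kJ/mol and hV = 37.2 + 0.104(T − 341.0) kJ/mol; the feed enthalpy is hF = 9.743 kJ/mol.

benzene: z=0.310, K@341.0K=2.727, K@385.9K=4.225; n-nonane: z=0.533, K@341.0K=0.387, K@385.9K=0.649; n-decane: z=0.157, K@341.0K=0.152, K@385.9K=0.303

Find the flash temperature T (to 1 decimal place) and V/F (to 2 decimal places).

T = 354.5 K, V/F = 0.19

Adiabatic flash: solve Rachford–Rice at each trial T, then check hF = ψ·hV(T) + (1−ψ)·hL(T).
  T = 341.0 K: K = (2.727, 0.387, 0.152), RR gives ψ = 0.065, H_out = 2.423 kJ/mol
  T = 385.9 K: K = (4.225, 0.649, 0.303), RR gives ψ = 0.484, H_out = 25.287 kJ/mol
  T = 363.4 K: K = (3.439, 0.509, 0.219), RR gives ψ = 0.269, H_out = 14.178 kJ/mol
  T = 352.2 K: K = (3.074, 0.446, 0.184), RR gives ψ = 0.170, H_out = 8.549 kJ/mol
  T = 357.8 K: K = (3.254, 0.477, 0.201), RR gives ψ = 0.220, H_out = 11.402 kJ/mol
  T = 355.0 K: K = (3.163, 0.461, 0.192), RR gives ψ = 0.195, H_out = 9.988 kJ/mol
  T = 353.6 K: K = (3.118, 0.453, 0.188), RR gives ψ = 0.183, H_out = 9.272 kJ/mol
Linear interpolation between T = 353.6 (H_out = 9.272) and T = 355.0 (H_out = 9.988) on hF = 9.743 gives T ≈ 354.5 K, at which ψ = 0.19.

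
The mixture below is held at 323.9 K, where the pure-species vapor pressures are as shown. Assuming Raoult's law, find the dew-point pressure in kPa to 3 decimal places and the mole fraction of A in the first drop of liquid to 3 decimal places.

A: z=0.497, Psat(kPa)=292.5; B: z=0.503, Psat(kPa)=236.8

At the dew point ψ → 1, so Σzᵢ/Kᵢ = 1 with Kᵢ = Pᵢˢᵃᵗ/P ⇒ 1/P = Σzᵢ/Pᵢˢᵃᵗ.
1/P = 0.497/292.5 + 0.503/236.8 = 0.003823 ⇒ P = 261.554 kPa
xᵢ = zᵢP/Pᵢˢᵃᵗ ⇒ x_A = 0.497·261.554/292.5 = 0.444

Pdew = 261.554 kPa, x_A = 0.444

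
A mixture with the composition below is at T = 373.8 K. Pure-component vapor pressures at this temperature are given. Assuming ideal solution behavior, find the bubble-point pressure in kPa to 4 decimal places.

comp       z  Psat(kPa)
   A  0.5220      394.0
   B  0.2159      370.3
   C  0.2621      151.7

At the bubble point ψ → 0, so ΣzᵢKᵢ = 1 with Kᵢ = Pᵢˢᵃᵗ/P ⇒ P = ΣzᵢPᵢˢᵃᵗ.
P = 0.5220·394.0 + 0.2159·370.3 + 0.2621·151.7 = 325.3763 kPa

Pbub = 325.3763 kPa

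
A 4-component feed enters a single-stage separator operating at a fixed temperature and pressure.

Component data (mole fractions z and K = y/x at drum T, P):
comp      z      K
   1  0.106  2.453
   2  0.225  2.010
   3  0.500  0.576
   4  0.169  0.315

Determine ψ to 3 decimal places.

Newton iteration, ψ⁰ = 0.5:
  ψ = 0.500: g = -0.2049, g' = -0.505 → ψ = 0.094
  ψ = 0.094: g = -0.0014, g' = -0.553 → ψ = 0.091
Converged at ψ = 0.091.

ψ = 0.091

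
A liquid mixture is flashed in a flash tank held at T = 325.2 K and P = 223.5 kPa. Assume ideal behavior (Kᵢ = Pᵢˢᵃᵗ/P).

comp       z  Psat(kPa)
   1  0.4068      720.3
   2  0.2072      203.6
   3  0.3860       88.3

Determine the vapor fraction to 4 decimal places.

ψ = 0.6020

Raoult's law: Kᵢ = Pᵢˢᵃᵗ/P = Pᵢˢᵃᵗ/223.5.
  K_1 = 720.3/223.5 = 3.222819, K_2 = 203.6/223.5 = 0.910962, K_3 = 88.3/223.5 = 0.395078
Material balance + equilibrium reduce to Σ zᵢ(Kᵢ−1)/(1+ψ(Kᵢ−1)) = 0.
Check two-phase: ΣzᵢKᵢ = 1.6523 > 1 and Σzᵢ/Kᵢ = 1.3307 > 1, so g(0) = 0.6523 > 0 and g(1) = -0.3307 < 0.
Iterate (Newton) starting at ψ = 0.5:
  ψ = 0.5000: g = 0.07421, g' = -0.7430 → ψ = 0.5999
  ψ = 0.5999: g = 0.00153, g' = -0.7190 → ψ = 0.6020
Converged at ψ = 0.6020.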